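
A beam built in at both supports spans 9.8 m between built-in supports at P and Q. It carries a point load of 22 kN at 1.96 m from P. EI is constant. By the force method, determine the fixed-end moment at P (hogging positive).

Release both end moments; the primary structure is a simply-supported span PQ with redundants M_P and M_Q.
On the primary (simply-supported) span, the end slopes from the loading are:
  at P: point load 22 at a = 1.96: Pab(L + b)/(6LEI) = 101.4/EI
  at Q: point load 22 at a = 1.96: Pab(L + a)/(6LEI) = 67.61/EI
  θ_P0 = 101.4/EI,  θ_Q0 = 67.61/EI
Flexibility coefficients: a unit moment at one end gives L/(3EI) there and L/(6EI) at the far end, so f₁₁ = f₂₂ = 3.267/EI and f₁₂ = f₂₁ = 1.633/EI.
Compatibility — zero rotation at each built-in end:
  3.267 M_P + 1.633 M_Q = 101.4
  1.633 M_P + 3.267 M_Q = 67.61
Solving the pair gives M_P = 27.6 kN·m and M_Q = 6.899 kN·m (hogging).

M_P = 27.6 kN·m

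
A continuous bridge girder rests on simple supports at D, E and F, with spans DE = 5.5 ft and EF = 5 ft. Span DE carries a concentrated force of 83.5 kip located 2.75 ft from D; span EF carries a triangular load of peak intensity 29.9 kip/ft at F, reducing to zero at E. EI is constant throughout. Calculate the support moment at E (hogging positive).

Insert a hinge at E; M_E is the redundant, and each span becomes simply supported.
Rotations at E on the released spans (each span's end-slope, ×1/EI):
  span DE: point load 83.5 at a = 2.75: Pab(L + a)/(6LEI) = 157.9/EI
  span EF: triangular load, peak 29.9: 7w₀L³/(360EI) = 72.67/EI
  relative rotation θ_0 = (157.9 + 72.67)/EI = 230.5/EI
A unit hogging moment at E produces rotation L₁/(3EI) + L₂/(3EI) = 3.5/EI.
Compatibility: M_E·(L₁+L₂)/(3EI) = θ_0, giving M_E = 65.87 kip·ft (hogging).

M_E = 65.87 kip·ft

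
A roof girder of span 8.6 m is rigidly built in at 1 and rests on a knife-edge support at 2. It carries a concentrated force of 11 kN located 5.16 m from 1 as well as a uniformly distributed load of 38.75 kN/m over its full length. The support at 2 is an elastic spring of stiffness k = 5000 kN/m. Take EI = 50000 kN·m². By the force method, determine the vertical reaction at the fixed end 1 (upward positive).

R_1 = 220.4 kN

Remove the prop at 2; the released (primary) structure is a cantilever built in at 1.
Primary-structure tip deflection at 2 by superposition:
  point load 11 at a = 5.16: Pa²(3L − a)/(6EI) = 1008/EI
  UDL 38.75: wL⁴/(8EI) = 26496/EI
  δ_0 = 27503/EI
Tip deflection under a unit load at 2: L³/(3EI) = 212/EI.
With EI = 50000 kN·m²: δ_0 = 0.55006 m and δ_{22} = 0.00424 m/kN.
Compatibility — the spring shortens by R_2/k under the reaction it provides: δ_0 − R_2·δ_{22} = R_2/k. With 1/k = 0.0002 m/kN, R_2 = δ_0 / (δ_{22} + 1/k) = 0.55006 / (0.00424 + 0.0002) = 123.9 kN.
Vertical equilibrium: R_1 = ΣP − R_2 = 344.2 − 123.9 = 220.4 kN.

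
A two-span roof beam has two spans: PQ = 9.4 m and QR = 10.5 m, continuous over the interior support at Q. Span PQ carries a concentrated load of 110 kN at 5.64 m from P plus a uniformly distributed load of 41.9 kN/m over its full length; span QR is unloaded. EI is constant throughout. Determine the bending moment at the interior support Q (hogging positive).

M_Q = 312.4 kN·m

Take M_Q as the redundant. Released structure: two simple spans PQ and QR with a hinge at Q.
Rotations at Q on the released spans (each span's end-slope, ×1/EI):
  span PQ: point load 110 at a = 5.64: Pab(L + a)/(6LEI) = 622.1/EI
  span PQ: UDL 41.9: wL³/(24EI) = 1450/EI
  relative rotation θ_0 = (2072 + 0)/EI = 2072/EI
A unit hogging moment at Q produces rotation L₁/(3EI) + L₂/(3EI) = 6.633/EI.
Slope continuity at Q: θ_0 = M_Q·6.633/EI, so M_Q = 2072/6.633 = 312.4 kN·m (hogging).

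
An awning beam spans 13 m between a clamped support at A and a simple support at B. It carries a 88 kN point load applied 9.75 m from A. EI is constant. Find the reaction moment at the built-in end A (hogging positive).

M_A = 134.1 kN·m

Remove the prop at B; the released (primary) structure is a cantilever built in at A.
Free-end deflection of the primary structure under the applied loading (downward +):
  point load 88 at a = 9.75: Pa²(3L − a)/(6EI) = 40782/EI
Tip deflection under a unit load at B: L³/(3EI) = 732.3/EI.
Compatibility at B: δ_0 − R_B·δ_{BB} = 0, so R_B = 40782/732.3 = 55.69 kN.
Moment equilibrium about A: M_A = Σ(load moments about A) − R_B·L = 858 − 55.69×13 = 134.1 kN·m.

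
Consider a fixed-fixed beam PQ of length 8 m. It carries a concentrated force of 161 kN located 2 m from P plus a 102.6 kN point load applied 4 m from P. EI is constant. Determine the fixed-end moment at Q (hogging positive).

Release both end moments; the primary structure is a simply-supported span PQ with redundants M_P and M_Q.
On the primary (simply-supported) span, the end slopes from the loading are:
  at P: point load 161 at a = 2: Pab(L + b)/(6LEI) = 563.5/EI
  at Q: point load 161 at a = 2: Pab(L + a)/(6LEI) = 402.5/EI
  at P: point load 102.6 at a = 4: Pab(L + b)/(6LEI) = 410.4/EI
  at Q: point load 102.6 at a = 4: Pab(L + a)/(6LEI) = 410.4/EI
  θ_P0 = 973.9/EI,  θ_Q0 = 812.9/EI
Flexibility coefficients: a unit moment at one end gives L/(3EI) there and L/(6EI) at the far end, so f₁₁ = f₂₂ = 2.667/EI and f₁₂ = f₂₁ = 1.333/EI.
Compatibility — zero rotation at each built-in end:
  2.667 M_P + 1.333 M_Q = 973.9
  1.333 M_P + 2.667 M_Q = 812.9
Solving the pair gives M_P = 283.7 kN·m and M_Q = 163 kN·m (hogging).

M_Q = 163 kN·m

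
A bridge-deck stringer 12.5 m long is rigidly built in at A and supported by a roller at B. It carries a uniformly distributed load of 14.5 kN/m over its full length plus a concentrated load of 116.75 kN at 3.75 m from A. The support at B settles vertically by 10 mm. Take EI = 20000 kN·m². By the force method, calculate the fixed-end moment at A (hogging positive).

Remove the prop at B; the released (primary) structure is a cantilever built in at A.
Free-end deflection of the primary structure under the applied loading (downward +):
  UDL 14.5: wL⁴/(8EI) = 44250/EI
  point load 116.75 at a = 3.75: Pa²(3L − a)/(6EI) = 9235/EI
  δ_0 = 53486/EI
Flexibility coefficient — unit upward force at B: δ_{BB} = L³/(3EI) = 651/EI.
With EI = 20000 kN·m²: δ_0 = 2.6743 m and δ_{BB} = 0.032552 m/kN.
Compatibility — the beam at B must follow the support down by 0.01 m: δ_0 − R_B·δ_{BB} = 0.01, so R_B = (2.6743 − 0.01)/0.032552 = 81.85 kN.
Moment equilibrium about A: M_A = Σ(load moments about A) − R_B·L = 1571 − 81.85×12.5 = 547.5 kN·m.

M_A = 547.5 kN·m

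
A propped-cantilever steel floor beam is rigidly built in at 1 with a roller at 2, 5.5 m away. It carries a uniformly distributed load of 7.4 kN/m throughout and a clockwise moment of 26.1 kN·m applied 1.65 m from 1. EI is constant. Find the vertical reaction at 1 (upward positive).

R_1 = 21.81 kN

Choose R_2 as the redundant. The primary structure is the cantilever fixed at 1.
Deflection at 2 on the released cantilever, summing each load's contribution:
  UDL 7.4: wL⁴/(8EI) = 846.4/EI
  clockwise couple 26.1 at a = 1.65: M₀a(2L − a)/(2EI) = 201.3/EI
  δ_0 = 1048/EI
Flexibility coefficient — unit upward force at 2: δ_{22} = L³/(3EI) = 55.46/EI.
The prop prevents deflection at 2: R_2 = δ_0/δ_{22} = 1048/55.46 = 18.89 kN.
Vertical equilibrium: R_1 = ΣP − R_2 = 40.7 − 18.89 = 21.81 kN.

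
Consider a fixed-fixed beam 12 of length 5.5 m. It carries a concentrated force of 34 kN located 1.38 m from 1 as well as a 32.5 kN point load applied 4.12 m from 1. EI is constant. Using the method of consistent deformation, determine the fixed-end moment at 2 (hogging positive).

Take the two fixed-end moments M_1, M_2 as redundants; the released structure is the simple span 12.
On the primary (simply-supported) span, the end slopes from the loading are:
  at 1: point load 34 at a = 1.38: Pab(L + b)/(6LEI) = 56.35/EI
  at 2: point load 34 at a = 1.38: Pab(L + a)/(6LEI) = 40.3/EI
  at 1: point load 32.5 at a = 4.12: Pab(L + b)/(6LEI) = 38.52/EI
  at 2: point load 32.5 at a = 4.12: Pab(L + a)/(6LEI) = 53.87/EI
  θ_10 = 94.88/EI,  θ_20 = 94.17/EI
Flexibility coefficients: a unit moment at one end gives L/(3EI) there and L/(6EI) at the far end, so f₁₁ = f₂₂ = 1.833/EI and f₁₂ = f₂₁ = 0.9167/EI.
Compatibility — zero rotation at each built-in end:
  1.833 M_1 + 0.9167 M_2 = 94.88
  0.9167 M_1 + 1.833 M_2 = 94.17
Solving the pair gives M_1 = 34.76 kN·m and M_2 = 33.99 kN·m (hogging).

M_2 = 33.99 kN·m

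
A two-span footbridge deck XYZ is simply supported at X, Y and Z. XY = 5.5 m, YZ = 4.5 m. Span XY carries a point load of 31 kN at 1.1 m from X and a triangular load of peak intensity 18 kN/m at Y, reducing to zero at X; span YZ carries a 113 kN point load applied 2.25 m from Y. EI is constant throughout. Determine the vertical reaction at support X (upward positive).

Take M_Y as the redundant. Released structure: two simple spans XY and YZ with a hinge at Y.
End slopes at the hinge Y, treating each span as simply supported:
  span XY: point load 31 at a = 1.1: Pab(L + a)/(6LEI) = 30.01/EI
  span XY: triangular load, peak 18: w₀L³/(45EI) = 66.55/EI
  span YZ: point load 113 at a = 2.25: Pab(L + b)/(6LEI) = 143/EI
  relative rotation θ_0 = (96.56 + 143)/EI = 239.6/EI
A unit hogging moment at Y produces rotation L₁/(3EI) + L₂/(3EI) = 3.333/EI.
Slope continuity at Y: θ_0 = M_Y·3.333/EI, so M_Y = 239.6/3.333 = 71.87 kN·m (hogging).
Span XY, ΣM about X with M_Y applied at Y: R_Y^{XY}·5.5 = 215.6 + 71.87, so R_Y^{XY} = 52.27 kN and R_X = 80.5 − 52.27 = 28.23 kN.

R_X = 28.23 kN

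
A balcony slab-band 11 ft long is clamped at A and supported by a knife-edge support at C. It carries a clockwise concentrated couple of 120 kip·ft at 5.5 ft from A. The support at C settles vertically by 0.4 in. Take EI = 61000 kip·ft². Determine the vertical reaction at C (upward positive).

R_C = 7.69 kip

Choose R_C as the redundant. The primary structure is the cantilever fixed at A.
Downward deflection at the released point C due to the loads:
  clockwise couple 120 at a = 5.5: M₀a(2L − a)/(2EI) = 5445/EI
Tip deflection under a unit load at C: L³/(3EI) = 443.7/EI.
With EI = 61000 kip·ft²: δ_0 = 0.089262 ft and δ_{CC} = 0.007273 ft/kip.
Compatibility — the beam at C must follow the support down by 0.03333 ft: δ_0 − R_C·δ_{CC} = 0.03333, so R_C = (0.089262 − 0.03333)/0.007273 = 7.69 kip.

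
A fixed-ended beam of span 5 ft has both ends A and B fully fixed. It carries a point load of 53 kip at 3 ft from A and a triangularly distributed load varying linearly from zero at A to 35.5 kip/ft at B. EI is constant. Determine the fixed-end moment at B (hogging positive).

Release both end moments; the primary structure is a simply-supported span AB with redundants M_A and M_B.
End rotations of the released simple span under the applied load (×1/EI):
  at A: point load 53 at a = 3: Pab(L + b)/(6LEI) = 74.2/EI
  at B: point load 53 at a = 3: Pab(L + a)/(6LEI) = 84.8/EI
  at A: triangular load, peak 35.5: 7w₀L³/(360EI) = 86.28/EI
  at B: triangular load, peak 35.5: w₀L³/(45EI) = 98.61/EI
  θ_A0 = 160.5/EI,  θ_B0 = 183.4/EI
Flexibility coefficients: a unit moment at one end gives L/(3EI) there and L/(6EI) at the far end, so f₁₁ = f₂₂ = 1.667/EI and f₁₂ = f₂₁ = 0.8333/EI.
Compatibility — zero rotation at each built-in end:
  1.667 M_A + 0.8333 M_B = 160.5
  0.8333 M_A + 1.667 M_B = 183.4
Solving the pair gives M_A = 55.02 kip·ft and M_B = 82.53 kip·ft (hogging).

M_B = 82.53 kip·ft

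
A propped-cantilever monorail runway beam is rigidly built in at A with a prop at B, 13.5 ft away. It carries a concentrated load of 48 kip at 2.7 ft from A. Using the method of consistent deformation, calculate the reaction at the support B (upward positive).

Remove the prop at B; the released (primary) structure is a cantilever built in at A.
Primary-structure tip deflection at B by superposition:
  point load 48 at a = 2.7: Pa²(3L − a)/(6EI) = 2204/EI
Flexibility coefficient — unit upward force at B: δ_{BB} = L³/(3EI) = 820.1/EI.
The prop prevents deflection at B: R_B = δ_0/δ_{BB} = 2204/820.1 = 2.688 kip.

R_B = 2.688 kip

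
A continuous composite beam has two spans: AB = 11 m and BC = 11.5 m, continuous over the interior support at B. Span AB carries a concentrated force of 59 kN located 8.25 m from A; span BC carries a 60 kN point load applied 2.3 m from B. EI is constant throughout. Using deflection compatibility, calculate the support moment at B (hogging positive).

Release continuity at B by inserting a hinge; the redundant is the internal moment M_B. The primary structure is two simply-supported spans AB and BC.
End slopes at the hinge B, treating each span as simply supported:
  span AB: point load 59 at a = 8.25: Pab(L + a)/(6LEI) = 390.4/EI
  span BC: point load 60 at a = 2.3: Pab(L + b)/(6LEI) = 380.9/EI
  relative rotation θ_0 = (390.4 + 380.9)/EI = 771.3/EI
A unit hogging moment at B produces rotation L₁/(3EI) + L₂/(3EI) = 7.5/EI.
Compatibility: M_B·(L₁+L₂)/(3EI) = θ_0, giving M_B = 102.8 kN·m (hogging).

M_B = 102.8 kN·m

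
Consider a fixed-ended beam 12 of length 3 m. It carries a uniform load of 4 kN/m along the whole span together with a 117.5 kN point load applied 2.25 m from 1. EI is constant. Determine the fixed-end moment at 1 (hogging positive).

M_1 = 19.52 kN·m

Take the two fixed-end moments M_1, M_2 as redundants; the released structure is the simple span 12.
Simple-span end rotations at 1 and 2 under the given loads:
  at 1: UDL 4: wL³/(24EI) = 4.5/EI
  at 2: UDL 4: wL³/(24EI) = 4.5/EI
  at 1: point load 117.5 at a = 2.25: Pab(L + b)/(6LEI) = 41.31/EI
  at 2: point load 117.5 at a = 2.25: Pab(L + a)/(6LEI) = 57.83/EI
  θ_10 = 45.81/EI,  θ_20 = 62.33/EI
Flexibility coefficients: a unit moment at one end gives L/(3EI) there and L/(6EI) at the far end, so f₁₁ = f₂₂ = 1/EI and f₁₂ = f₂₁ = 0.5/EI.
Compatibility — zero rotation at each built-in end:
  1 M_1 + 0.5 M_2 = 45.81
  0.5 M_1 + 1 M_2 = 62.33
Solving the pair gives M_1 = 19.52 kN·m and M_2 = 52.57 kN·m (hogging).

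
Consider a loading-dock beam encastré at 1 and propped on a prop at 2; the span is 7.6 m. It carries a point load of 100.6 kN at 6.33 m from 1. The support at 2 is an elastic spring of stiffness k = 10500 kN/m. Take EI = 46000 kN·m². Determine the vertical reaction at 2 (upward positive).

R_2 = 73.42 kN

Release the roller at 2. Primary structure: cantilever fixed at 1.
Free-end deflection of the primary structure under the applied loading (downward +):
  point load 100.6 at a = 6.33: Pa²(3L − a)/(6EI) = 11065/EI
Tip deflection under a unit load at 2: L³/(3EI) = 146.3/EI.
With EI = 46000 kN·m²: δ_0 = 0.24054 m and δ_{22} = 0.003181 m/kN.
Compatibility — the spring shortens by R_2/k under the reaction it provides: δ_0 − R_2·δ_{22} = R_2/k. With 1/k = 0.000095 m/kN, R_2 = δ_0 / (δ_{22} + 1/k) = 0.24054 / (0.003181 + 0.000095) = 73.42 kN.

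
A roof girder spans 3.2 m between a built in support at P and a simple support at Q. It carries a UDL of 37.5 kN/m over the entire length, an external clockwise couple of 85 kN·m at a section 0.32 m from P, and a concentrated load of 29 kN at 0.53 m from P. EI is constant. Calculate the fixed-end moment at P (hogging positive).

M_P = 120.5 kN·m

Remove the prop at Q; the released (primary) structure is a cantilever built in at P.
Free-end deflection of the primary structure under the applied loading (downward +):
  UDL 37.5: wL⁴/(8EI) = 491.5/EI
  clockwise couple 85 at a = 0.32: M₀a(2L − a)/(2EI) = 82.69/EI
  point load 29 at a = 0.53: Pa²(3L − a)/(6EI) = 12.31/EI
  δ_0 = 586.5/EI
Tip deflection under a unit load at Q: L³/(3EI) = 10.92/EI.
The prop prevents deflection at Q: R_Q = δ_0/δ_{QQ} = 586.5/10.92 = 53.7 kN.
Moment equilibrium about P: M_P = Σ(load moments about P) − R_Q·L = 292.4 − 53.7×3.2 = 120.5 kN·m.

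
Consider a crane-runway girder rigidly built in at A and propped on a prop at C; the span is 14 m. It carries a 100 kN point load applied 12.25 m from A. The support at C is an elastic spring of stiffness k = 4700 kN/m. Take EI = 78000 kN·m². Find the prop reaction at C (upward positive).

Take the reaction at C as the redundant and release it; the primary structure is a cantilever fixed at A.
Deflection at C on the released cantilever, summing each load's contribution:
  point load 100 at a = 12.25: Pa²(3L − a)/(6EI) = 74406/EI
Tip deflection under a unit load at C: L³/(3EI) = 914.7/EI.
With EI = 78000 kN·m²: δ_0 = 0.95392 m and δ_{CC} = 0.011726 m/kN.
Compatibility — the spring shortens by R_C/k under the reaction it provides: δ_0 − R_C·δ_{CC} = R_C/k. With 1/k = 0.000213 m/kN, R_C = δ_0 / (δ_{CC} + 1/k) = 0.95392 / (0.011726 + 0.000213) = 79.9 kN.

R_C = 79.9 kN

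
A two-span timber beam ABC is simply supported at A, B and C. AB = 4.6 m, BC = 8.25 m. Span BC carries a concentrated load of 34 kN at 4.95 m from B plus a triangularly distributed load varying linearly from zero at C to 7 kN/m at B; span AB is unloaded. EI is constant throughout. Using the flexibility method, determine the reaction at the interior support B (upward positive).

R_B = 50 kN

Release continuity at B by inserting a hinge; the redundant is the internal moment M_B. The primary structure is two simply-supported spans AB and BC.
Discontinuity in slope at B on the released structure — sum the simple-span end rotations:
  span BC: point load 34 at a = 4.95: Pab(L + b)/(6LEI) = 129.6/EI
  span BC: triangular load, peak 7: w₀L³/(45EI) = 87.35/EI
  relative rotation θ_0 = (0 + 216.9)/EI = 216.9/EI
A unit hogging moment at B produces rotation L₁/(3EI) + L₂/(3EI) = 4.283/EI.
Slope continuity at B: θ_0 = M_B·4.283/EI, so M_B = 216.9/4.283 = 50.65 kN·m (hogging).
Span AB, ΣM about A with M_B applied at B: R_B^{AB}·4.6 = 0 + 50.65, so R_B^{AB} = 11.01 kN and R_A = 0 − 11.01 = -11.01 kN.
Span BC, ΣM about C: R_B^{BC}·8.25 = 271 + 50.65, so R_B^{BC} = 38.99 kN and R_C = 62.88 − 38.99 = 23.89 kN.
R_B = 11.01 + 38.99 = 50 kN.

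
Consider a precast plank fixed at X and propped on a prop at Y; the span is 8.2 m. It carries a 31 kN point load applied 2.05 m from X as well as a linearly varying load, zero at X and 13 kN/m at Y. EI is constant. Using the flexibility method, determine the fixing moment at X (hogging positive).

M_X = 92.7 kN·m

Remove the prop at Y; the released (primary) structure is a cantilever built in at X.
Primary-structure tip deflection at Y by superposition:
  point load 31 at a = 2.05: Pa²(3L − a)/(6EI) = 489.6/EI
  triangular load, peak 13 at the free end: 11w₀L⁴/(120EI) = 5388/EI
  δ_0 = 5877/EI
Tip deflection under a unit load at Y: L³/(3EI) = 183.8/EI.
Compatibility at Y: δ_0 − R_Y·δ_{YY} = 0, so R_Y = 5877/183.8 = 31.98 kN.
Moment equilibrium about X: M_X = Σ(load moments about X) − R_Y·L = 354.9 − 31.98×8.2 = 92.7 kN·m.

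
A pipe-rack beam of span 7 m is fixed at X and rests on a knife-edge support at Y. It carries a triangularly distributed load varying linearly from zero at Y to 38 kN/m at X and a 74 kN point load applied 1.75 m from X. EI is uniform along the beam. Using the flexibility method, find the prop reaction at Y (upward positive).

Take the reaction at Y as the redundant and release it; the primary structure is a cantilever fixed at X.
Downward deflection at the released point Y due to the loads:
  triangular load, peak 38 at the fixed end: w₀L⁴/(30EI) = 3041/EI
  point load 74 at a = 1.75: Pa²(3L − a)/(6EI) = 727.1/EI
  δ_0 = 3768/EI
Tip deflection under a unit load at Y: L³/(3EI) = 114.3/EI.
The prop prevents deflection at Y: R_Y = δ_0/δ_{YY} = 3768/114.3 = 32.96 kN.

R_Y = 32.96 kN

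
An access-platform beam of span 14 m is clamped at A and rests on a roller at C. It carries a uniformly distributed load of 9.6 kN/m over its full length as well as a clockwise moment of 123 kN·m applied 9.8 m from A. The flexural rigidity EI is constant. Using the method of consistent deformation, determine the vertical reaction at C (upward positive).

Remove the prop at C; the released (primary) structure is a cantilever built in at A.
Free-end deflection of the primary structure under the applied loading (downward +):
  UDL 9.6: wL⁴/(8EI) = 46099/EI
  clockwise couple 123 at a = 9.8: M₀a(2L − a)/(2EI) = 10969/EI
  δ_0 = 57068/EI
Tip deflection under a unit load at C: L³/(3EI) = 914.7/EI.
The prop prevents deflection at C: R_C = δ_0/δ_{CC} = 57068/914.7 = 62.39 kN.

R_C = 62.39 kN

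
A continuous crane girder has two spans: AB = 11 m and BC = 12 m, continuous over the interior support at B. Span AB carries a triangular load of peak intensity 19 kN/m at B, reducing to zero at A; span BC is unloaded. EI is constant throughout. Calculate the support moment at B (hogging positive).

M_B = 73.3 kN·m

Take M_B as the redundant. Released structure: two simple spans AB and BC with a hinge at B.
End slopes at the hinge B, treating each span as simply supported:
  span AB: triangular load, peak 19: w₀L³/(45EI) = 562/EI
  relative rotation θ_0 = (562 + 0)/EI = 562/EI
A unit hogging moment at B produces rotation L₁/(3EI) + L₂/(3EI) = 7.667/EI.
Slope continuity at B: θ_0 = M_B·7.667/EI, so M_B = 562/7.667 = 73.3 kN·m (hogging).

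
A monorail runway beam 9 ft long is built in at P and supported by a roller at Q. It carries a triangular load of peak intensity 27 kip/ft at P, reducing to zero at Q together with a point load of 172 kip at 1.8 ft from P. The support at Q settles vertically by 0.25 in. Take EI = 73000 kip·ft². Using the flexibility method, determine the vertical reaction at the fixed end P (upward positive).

Choose R_Q as the redundant. The primary structure is the cantilever fixed at P.
Primary-structure tip deflection at Q by superposition:
  triangular load, peak 27 at the fixed end: w₀L⁴/(30EI) = 5905/EI
  point load 172 at a = 1.8: Pa²(3L − a)/(6EI) = 2341/EI
  δ_0 = 8245/EI
Tip deflection under a unit load at Q: L³/(3EI) = 243/EI.
With EI = 73000 kip·ft²: δ_0 = 0.11295 ft and δ_{QQ} = 0.003329 ft/kip.
Compatibility — the beam at Q must follow the support down by 0.02083 ft: δ_0 − R_Q·δ_{QQ} = 0.02083, so R_Q = (0.11295 − 0.02083)/0.003329 = 27.67 kip.
Vertical equilibrium: R_P = ΣP − R_Q = 293.5 − 27.67 = 265.8 kip.

R_P = 265.8 kip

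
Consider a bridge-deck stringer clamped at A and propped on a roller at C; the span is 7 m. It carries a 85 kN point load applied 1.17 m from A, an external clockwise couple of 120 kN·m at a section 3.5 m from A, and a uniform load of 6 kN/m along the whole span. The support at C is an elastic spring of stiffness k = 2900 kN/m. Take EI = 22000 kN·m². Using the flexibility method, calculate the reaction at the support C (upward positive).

Release the roller at C. Primary structure: cantilever fixed at A.
Deflection at C on the released cantilever, summing each load's contribution:
  point load 85 at a = 1.17: Pa²(3L − a)/(6EI) = 384.6/EI
  clockwise couple 120 at a = 3.5: M₀a(2L − a)/(2EI) = 2205/EI
  UDL 6: wL⁴/(8EI) = 1801/EI
  δ_0 = 4390/EI
Tip deflection under a unit load at C: L³/(3EI) = 114.3/EI.
With EI = 22000 kN·m²: δ_0 = 0.19956 m and δ_{CC} = 0.005197 m/kN.
Compatibility — the spring shortens by R_C/k under the reaction it provides: δ_0 − R_C·δ_{CC} = R_C/k. With 1/k = 0.000345 m/kN, R_C = δ_0 / (δ_{CC} + 1/k) = 0.19956 / (0.005197 + 0.000345) = 36.01 kN.

R_C = 36.01 kN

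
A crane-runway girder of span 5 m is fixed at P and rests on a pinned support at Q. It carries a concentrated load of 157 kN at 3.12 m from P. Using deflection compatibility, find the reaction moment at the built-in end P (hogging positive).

Choose R_Q as the redundant. The primary structure is the cantilever fixed at P.
Primary-structure tip deflection at Q by superposition:
  point load 157 at a = 3.12: Pa²(3L − a)/(6EI) = 3026/EI
Flexibility coefficient — unit upward force at Q: δ_{QQ} = L³/(3EI) = 41.67/EI.
Compatibility at Q: δ_0 − R_Q·δ_{QQ} = 0, so R_Q = 3026/41.67 = 72.62 kN.
Moment equilibrium about P: M_P = Σ(load moments about P) − R_Q·L = 489.8 − 72.62×5 = 126.7 kN·m.

M_P = 126.7 kN·m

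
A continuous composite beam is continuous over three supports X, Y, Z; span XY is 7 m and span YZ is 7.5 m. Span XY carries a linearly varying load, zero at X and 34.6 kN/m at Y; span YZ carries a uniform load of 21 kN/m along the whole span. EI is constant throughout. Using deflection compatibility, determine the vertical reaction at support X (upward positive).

R_X = 21.66 kN

Insert a hinge at Y; M_Y is the redundant, and each span becomes simply supported.
Rotations at Y on the released spans (each span's end-slope, ×1/EI):
  span XY: triangular load, peak 34.6: w₀L³/(45EI) = 263.7/EI
  span YZ: UDL 21: wL³/(24EI) = 369.1/EI
  relative rotation θ_0 = (263.7 + 369.1)/EI = 632.9/EI
A unit hogging moment at Y produces rotation L₁/(3EI) + L₂/(3EI) = 4.833/EI.
Compatibility: M_Y·(L₁+L₂)/(3EI) = θ_0, giving M_Y = 130.9 kN·m (hogging).
Span XY, ΣM about X with M_Y applied at Y: R_Y^{XY}·7 = 565.1 + 130.9, so R_Y^{XY} = 99.44 kN and R_X = 121.1 − 99.44 = 21.66 kN.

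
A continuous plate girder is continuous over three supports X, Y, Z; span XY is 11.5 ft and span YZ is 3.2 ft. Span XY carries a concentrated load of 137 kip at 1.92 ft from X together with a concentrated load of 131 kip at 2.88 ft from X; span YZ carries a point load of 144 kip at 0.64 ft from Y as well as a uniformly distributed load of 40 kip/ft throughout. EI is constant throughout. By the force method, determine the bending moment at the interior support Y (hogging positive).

M_Y = 263.9 kip·ft

Take M_Y as the redundant. Released structure: two simple spans XY and YZ with a hinge at Y.
End slopes at the hinge Y, treating each span as simply supported:
  span XY: point load 137 at a = 1.92: Pab(L + a)/(6LEI) = 490.1/EI
  span XY: point load 131 at a = 2.88: Pab(L + a)/(6LEI) = 677.8/EI
  span YZ: point load 144 at a = 0.64: Pab(L + b)/(6LEI) = 70.78/EI
  span YZ: UDL 40: wL³/(24EI) = 54.61/EI
  relative rotation θ_0 = (1168 + 125.4)/EI = 1293/EI
A unit hogging moment at Y produces rotation L₁/(3EI) + L₂/(3EI) = 4.9/EI.
Compatibility: M_Y·(L₁+L₂)/(3EI) = θ_0, giving M_Y = 263.9 kip·ft (hogging).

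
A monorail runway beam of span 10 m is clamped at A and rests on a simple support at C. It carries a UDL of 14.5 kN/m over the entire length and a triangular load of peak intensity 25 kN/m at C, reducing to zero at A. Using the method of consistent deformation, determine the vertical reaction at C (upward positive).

R_C = 123.1 kN

Take the reaction at C as the redundant and release it; the primary structure is a cantilever fixed at A.
Deflection at C on the released cantilever, summing each load's contribution:
  UDL 14.5: wL⁴/(8EI) = 18125/EI
  triangular load, peak 25 at the free end: 11w₀L⁴/(120EI) = 22917/EI
  δ_0 = 41042/EI
Flexibility coefficient — unit upward force at C: δ_{CC} = L³/(3EI) = 333.3/EI.
The prop prevents deflection at C: R_C = δ_0/δ_{CC} = 41042/333.3 = 123.1 kN.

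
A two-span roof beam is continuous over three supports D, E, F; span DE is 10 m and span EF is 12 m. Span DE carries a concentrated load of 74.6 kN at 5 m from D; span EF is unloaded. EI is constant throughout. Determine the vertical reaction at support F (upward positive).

R_F = -5.298 kN

Release continuity at E by inserting a hinge; the redundant is the internal moment M_E. The primary structure is two simply-supported spans DE and EF.
Rotations at E on the released spans (each span's end-slope, ×1/EI):
  span DE: point load 74.6 at a = 5: Pab(L + a)/(6LEI) = 466.2/EI
  relative rotation θ_0 = (466.2 + 0)/EI = 466.2/EI
A unit hogging moment at E produces rotation L₁/(3EI) + L₂/(3EI) = 7.333/EI.
Slope continuity at E: θ_0 = M_E·7.333/EI, so M_E = 466.2/7.333 = 63.58 kN·m (hogging).
Span EF, ΣM about F: R_E^{EF}·12 = 0 + 63.58, so R_E^{EF} = 5.298 kN and R_F = 0 − 5.298 = -5.298 kN.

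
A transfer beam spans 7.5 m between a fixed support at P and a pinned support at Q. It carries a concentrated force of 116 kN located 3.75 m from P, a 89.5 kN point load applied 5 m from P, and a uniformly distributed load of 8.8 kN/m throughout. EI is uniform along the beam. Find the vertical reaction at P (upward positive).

R_P = 164.1 kN

Take the reaction at Q as the redundant and release it; the primary structure is a cantilever fixed at P.
Downward deflection at the released point Q due to the loads:
  point load 116 at a = 3.75: Pa²(3L − a)/(6EI) = 5098/EI
  point load 89.5 at a = 5: Pa²(3L − a)/(6EI) = 6526/EI
  UDL 8.8: wL⁴/(8EI) = 3480/EI
  δ_0 = 15104/EI
Tip deflection under a unit load at Q: L³/(3EI) = 140.6/EI.
The prop prevents deflection at Q: R_Q = δ_0/δ_{QQ} = 15104/140.6 = 107.4 kN.
Vertical equilibrium: R_P = ΣP − R_Q = 271.5 − 107.4 = 164.1 kN.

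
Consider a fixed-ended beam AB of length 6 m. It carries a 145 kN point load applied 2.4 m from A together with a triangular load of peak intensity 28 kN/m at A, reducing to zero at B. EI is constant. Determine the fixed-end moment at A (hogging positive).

M_A = 175.7 kN·m

Take the two fixed-end moments M_A, M_B as redundants; the released structure is the simple span AB.
Simple-span end rotations at A and B under the given loads:
  at A: point load 145 at a = 2.4: Pab(L + b)/(6LEI) = 334.1/EI
  at B: point load 145 at a = 2.4: Pab(L + a)/(6LEI) = 292.3/EI
  at A: triangular load, peak 28: w₀L³/(45EI) = 134.4/EI
  at B: triangular load, peak 28: 7w₀L³/(360EI) = 117.6/EI
  θ_A0 = 468.5/EI,  θ_B0 = 409.9/EI
Flexibility coefficients: a unit moment at one end gives L/(3EI) there and L/(6EI) at the far end, so f₁₁ = f₂₂ = 2/EI and f₁₂ = f₂₁ = 1/EI.
Compatibility — zero rotation at each built-in end:
  2 M_A + 1 M_B = 468.5
  1 M_A + 2 M_B = 409.9
Solving the pair gives M_A = 175.7 kN·m and M_B = 117.1 kN·m (hogging).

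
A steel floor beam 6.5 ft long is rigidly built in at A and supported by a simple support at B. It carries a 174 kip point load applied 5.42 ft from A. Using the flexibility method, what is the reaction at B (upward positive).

Remove the prop at B; the released (primary) structure is a cantilever built in at A.
Downward deflection at the released point B due to the loads:
  point load 174 at a = 5.42: Pa²(3L − a)/(6EI) = 11995/EI
Tip deflection under a unit load at B: L³/(3EI) = 91.54/EI.
Compatibility at B: δ_0 − R_B·δ_{BB} = 0, so R_B = 11995/91.54 = 131 kip.

R_B = 131 kip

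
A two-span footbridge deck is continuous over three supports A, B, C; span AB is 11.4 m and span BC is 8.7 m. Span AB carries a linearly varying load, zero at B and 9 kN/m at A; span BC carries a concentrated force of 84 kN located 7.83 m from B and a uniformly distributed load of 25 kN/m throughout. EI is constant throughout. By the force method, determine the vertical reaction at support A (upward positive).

Release continuity at B by inserting a hinge; the redundant is the internal moment M_B. The primary structure is two simply-supported spans AB and BC.
Discontinuity in slope at B on the released structure — sum the simple-span end rotations:
  span AB: triangular load, peak 9: 7w₀L³/(360EI) = 259.3/EI
  span BC: point load 84 at a = 7.83: Pab(L + b)/(6LEI) = 104.9/EI
  span BC: UDL 25: wL³/(24EI) = 685.9/EI
  relative rotation θ_0 = (259.3 + 790.8)/EI = 1050/EI
A unit hogging moment at B produces rotation L₁/(3EI) + L₂/(3EI) = 6.7/EI.
Slope continuity at B: θ_0 = M_B·6.7/EI, so M_B = 1050/6.7 = 156.7 kN·m (hogging).
Span AB, ΣM about A with M_B applied at B: R_B^{AB}·11.4 = 194.9 + 156.7, so R_B^{AB} = 30.85 kN and R_A = 51.3 − 30.85 = 20.45 kN.

R_A = 20.45 kN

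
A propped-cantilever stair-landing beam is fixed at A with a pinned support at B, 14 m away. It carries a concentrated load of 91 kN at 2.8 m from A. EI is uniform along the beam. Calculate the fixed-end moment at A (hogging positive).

Release the roller at B. Primary structure: cantilever fixed at A.
Deflection at B on the released cantilever, summing each load's contribution:
  point load 91 at a = 2.8: Pa²(3L − a)/(6EI) = 4661/EI
Tip deflection under a unit load at B: L³/(3EI) = 914.7/EI.
Compatibility at B: δ_0 − R_B·δ_{BB} = 0, so R_B = 4661/914.7 = 5.096 kN.
Moment equilibrium about A: M_A = Σ(load moments about A) − R_B·L = 254.8 − 5.096×14 = 183.5 kN·m.

M_A = 183.5 kN·m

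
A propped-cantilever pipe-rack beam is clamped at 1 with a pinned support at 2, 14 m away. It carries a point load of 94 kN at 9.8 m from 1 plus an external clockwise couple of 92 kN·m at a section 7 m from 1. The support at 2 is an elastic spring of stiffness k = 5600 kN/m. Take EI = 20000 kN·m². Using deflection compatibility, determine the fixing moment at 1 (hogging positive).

M_1 = 171.4 kN·m

Choose R_2 as the redundant. The primary structure is the cantilever fixed at 1.
Downward deflection at the released point 2 due to the loads:
  point load 94 at a = 9.8: Pa²(3L − a)/(6EI) = 48449/EI
  clockwise couple 92 at a = 7: M₀a(2L − a)/(2EI) = 6762/EI
  δ_0 = 55211/EI
Tip deflection under a unit load at 2: L³/(3EI) = 914.7/EI.
With EI = 20000 kN·m²: δ_0 = 2.7605 m and δ_{22} = 0.045733 m/kN.
Compatibility — the spring shortens by R_2/k under the reaction it provides: δ_0 − R_2·δ_{22} = R_2/k. With 1/k = 0.000179 m/kN, R_2 = δ_0 / (δ_{22} + 1/k) = 2.7605 / (0.045733 + 0.000179) = 60.13 kN.
Moment equilibrium about 1: M_1 = Σ(load moments about 1) − R_2·L = 1013 − 60.13×14 = 171.4 kN·m.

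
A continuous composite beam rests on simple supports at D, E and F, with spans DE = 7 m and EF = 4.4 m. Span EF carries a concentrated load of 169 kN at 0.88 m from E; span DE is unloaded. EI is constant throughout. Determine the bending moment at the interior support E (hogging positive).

Release continuity at E by inserting a hinge; the redundant is the internal moment M_E. The primary structure is two simply-supported spans DE and EF.
End slopes at the hinge E, treating each span as simply supported:
  span EF: point load 169 at a = 0.88: Pab(L + b)/(6LEI) = 157/EI
  relative rotation θ_0 = (0 + 157)/EI = 157/EI
A unit hogging moment at E produces rotation L₁/(3EI) + L₂/(3EI) = 3.8/EI.
Compatibility: M_E·(L₁+L₂)/(3EI) = θ_0, giving M_E = 41.33 kN·m (hogging).

M_E = 41.33 kN·m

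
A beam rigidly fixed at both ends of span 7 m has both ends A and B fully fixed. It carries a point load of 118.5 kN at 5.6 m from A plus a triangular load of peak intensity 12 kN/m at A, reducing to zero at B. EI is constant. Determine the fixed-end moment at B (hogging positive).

Release both end moments; the primary structure is a simply-supported span AB with redundants M_A and M_B.
On the primary (simply-supported) span, the end slopes from the loading are:
  at A: point load 118.5 at a = 5.6: Pab(L + b)/(6LEI) = 185.8/EI
  at B: point load 118.5 at a = 5.6: Pab(L + a)/(6LEI) = 278.7/EI
  at A: triangular load, peak 12: w₀L³/(45EI) = 91.47/EI
  at B: triangular load, peak 12: 7w₀L³/(360EI) = 80.03/EI
  θ_A0 = 277.3/EI,  θ_B0 = 358.7/EI
Flexibility coefficients: a unit moment at one end gives L/(3EI) there and L/(6EI) at the far end, so f₁₁ = f₂₂ = 2.333/EI and f₁₂ = f₂₁ = 1.167/EI.
Compatibility — zero rotation at each built-in end:
  2.333 M_A + 1.167 M_B = 277.3
  1.167 M_A + 2.333 M_B = 358.7
Solving the pair gives M_A = 55.94 kN·m and M_B = 125.8 kN·m (hogging).

M_B = 125.8 kN·m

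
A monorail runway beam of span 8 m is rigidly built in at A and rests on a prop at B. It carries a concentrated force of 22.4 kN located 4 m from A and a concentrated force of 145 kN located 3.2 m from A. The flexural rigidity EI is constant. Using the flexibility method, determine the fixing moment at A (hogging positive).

Remove the prop at B; the released (primary) structure is a cantilever built in at A.
Deflection at B on the released cantilever, summing each load's contribution:
  point load 22.4 at a = 4: Pa²(3L − a)/(6EI) = 1195/EI
  point load 145 at a = 3.2: Pa²(3L − a)/(6EI) = 5147/EI
  δ_0 = 6342/EI
Flexibility coefficient — unit upward force at B: δ_{BB} = L³/(3EI) = 170.7/EI.
Compatibility at B: δ_0 − R_B·δ_{BB} = 0, so R_B = 6342/170.7 = 37.16 kN.
Moment equilibrium about A: M_A = Σ(load moments about A) − R_B·L = 553.6 − 37.16×8 = 256.3 kN·m.

M_A = 256.3 kN·m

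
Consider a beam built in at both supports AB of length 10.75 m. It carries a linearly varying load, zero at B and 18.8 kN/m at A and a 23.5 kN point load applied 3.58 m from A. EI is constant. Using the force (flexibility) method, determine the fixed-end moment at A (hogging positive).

Release both end moments; the primary structure is a simply-supported span AB with redundants M_A and M_B.
Simple-span end rotations at A and B under the given loads:
  at A: triangular load, peak 18.8: w₀L³/(45EI) = 519/EI
  at B: triangular load, peak 18.8: 7w₀L³/(360EI) = 454.1/EI
  at A: point load 23.5 at a = 3.58: Pab(L + b)/(6LEI) = 167.6/EI
  at B: point load 23.5 at a = 3.58: Pab(L + a)/(6LEI) = 134/EI
  θ_A0 = 686.6/EI,  θ_B0 = 588.1/EI
Flexibility coefficients: a unit moment at one end gives L/(3EI) there and L/(6EI) at the far end, so f₁₁ = f₂₂ = 3.583/EI and f₁₂ = f₂₁ = 1.792/EI.
Compatibility — zero rotation at each built-in end:
  3.583 M_A + 1.792 M_B = 686.6
  1.792 M_A + 3.583 M_B = 588.1
Solving the pair gives M_A = 146.1 kN·m and M_B = 91.11 kN·m (hogging).

M_A = 146.1 kN·m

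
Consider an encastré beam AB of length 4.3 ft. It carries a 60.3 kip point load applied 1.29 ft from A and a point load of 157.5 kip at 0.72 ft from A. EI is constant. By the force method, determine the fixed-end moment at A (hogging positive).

M_A = 116.7 kip·ft

Take the two fixed-end moments M_A, M_B as redundants; the released structure is the simple span AB.
On the primary (simply-supported) span, the end slopes from the loading are:
  at A: point load 60.3 at a = 1.29: Pab(L + b)/(6LEI) = 66.34/EI
  at B: point load 60.3 at a = 1.29: Pab(L + a)/(6LEI) = 50.73/EI
  at A: point load 157.5 at a = 0.72: Pab(L + b)/(6LEI) = 124/EI
  at B: point load 157.5 at a = 0.72: Pab(L + a)/(6LEI) = 78.99/EI
  θ_A0 = 190.3/EI,  θ_B0 = 129.7/EI
Flexibility coefficients: a unit moment at one end gives L/(3EI) there and L/(6EI) at the far end, so f₁₁ = f₂₂ = 1.433/EI and f₁₂ = f₂₁ = 0.7167/EI.
Compatibility — zero rotation at each built-in end:
  1.433 M_A + 0.7167 M_B = 190.3
  0.7167 M_A + 1.433 M_B = 129.7
Solving the pair gives M_A = 116.7 kip·ft and M_B = 32.14 kip·ft (hogging).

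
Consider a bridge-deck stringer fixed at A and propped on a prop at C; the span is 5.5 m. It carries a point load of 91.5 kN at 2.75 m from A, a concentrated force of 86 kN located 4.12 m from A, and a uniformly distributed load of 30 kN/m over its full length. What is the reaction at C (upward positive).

Release the roller at C. Primary structure: cantilever fixed at A.
Free-end deflection of the primary structure under the applied loading (downward +):
  point load 91.5 at a = 2.75: Pa²(3L − a)/(6EI) = 1586/EI
  point load 86 at a = 4.12: Pa²(3L − a)/(6EI) = 3012/EI
  UDL 30: wL⁴/(8EI) = 3431/EI
  δ_0 = 8029/EI
Tip deflection under a unit load at C: L³/(3EI) = 55.46/EI.
Compatibility at C: δ_0 − R_C·δ_{CC} = 0, so R_C = 8029/55.46 = 144.8 kN.

R_C = 144.8 kN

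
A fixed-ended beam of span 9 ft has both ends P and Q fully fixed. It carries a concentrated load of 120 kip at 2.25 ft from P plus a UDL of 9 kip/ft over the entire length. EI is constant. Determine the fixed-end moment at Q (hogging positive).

M_Q = 111.4 kip·ft

Take the two fixed-end moments M_P, M_Q as redundants; the released structure is the simple span PQ.
On the primary (simply-supported) span, the end slopes from the loading are:
  at P: point load 120 at a = 2.25: Pab(L + b)/(6LEI) = 531.6/EI
  at Q: point load 120 at a = 2.25: Pab(L + a)/(6LEI) = 379.7/EI
  at P: UDL 9: wL³/(24EI) = 273.4/EI
  at Q: UDL 9: wL³/(24EI) = 273.4/EI
  θ_P0 = 804.9/EI,  θ_Q0 = 653.1/EI
Flexibility coefficients: a unit moment at one end gives L/(3EI) there and L/(6EI) at the far end, so f₁₁ = f₂₂ = 3/EI and f₁₂ = f₂₁ = 1.5/EI.
Compatibility — zero rotation at each built-in end:
  3 M_P + 1.5 M_Q = 804.9
  1.5 M_P + 3 M_Q = 653.1
Solving the pair gives M_P = 212.6 kip·ft and M_Q = 111.4 kip·ft (hogging).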